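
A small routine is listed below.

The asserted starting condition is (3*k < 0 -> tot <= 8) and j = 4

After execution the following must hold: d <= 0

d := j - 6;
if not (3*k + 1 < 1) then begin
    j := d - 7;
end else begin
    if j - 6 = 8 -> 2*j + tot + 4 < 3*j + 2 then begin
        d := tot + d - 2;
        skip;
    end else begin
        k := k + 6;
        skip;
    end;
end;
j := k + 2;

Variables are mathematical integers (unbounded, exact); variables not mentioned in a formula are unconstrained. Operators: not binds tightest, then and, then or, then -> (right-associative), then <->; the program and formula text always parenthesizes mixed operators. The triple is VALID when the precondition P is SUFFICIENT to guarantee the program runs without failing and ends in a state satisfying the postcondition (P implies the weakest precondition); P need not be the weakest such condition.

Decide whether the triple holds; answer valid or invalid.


Working backward. After the program, d <= 0 must hold.
Before j := k + 2: d <= 0
Then branch requires d <= 0; else branch requires ((j = 14 -> tot < j - 2) -> d + tot <= 2) and ((not (j = 14 -> tot < j - 2)) -> d <= 0).
Before the if: ((not (3*k < 0)) -> d <= 0) and (3*k < 0 -> (((j = 14 -> tot < j - 2) -> d + tot <= 2) and ((not (j = 14 -> tot < j - 2)) -> d <= 0)))
Before d := j - 6: ((not (3*k < 0)) -> j <= 6) and (3*k < 0 -> (((j = 14 -> tot < j - 2) -> j + tot <= 8) and ((not (j = 14 -> tot < j - 2)) -> j <= 6)))
The weakest precondition is ((not (3*k < 0)) -> j <= 6) and (3*k < 0 -> (((j = 14 -> tot < j - 2) -> j + tot <= 8) and ((not (j = 14 -> tot < j - 2)) -> j <= 6))).
Check whether (3*k < 0 -> tot <= 8) and j = 4 implies it.
Countermodel: at the initial state j = 4, k = -1, tot = 5, the precondition holds but the weakest precondition fails.
Answer: invalid


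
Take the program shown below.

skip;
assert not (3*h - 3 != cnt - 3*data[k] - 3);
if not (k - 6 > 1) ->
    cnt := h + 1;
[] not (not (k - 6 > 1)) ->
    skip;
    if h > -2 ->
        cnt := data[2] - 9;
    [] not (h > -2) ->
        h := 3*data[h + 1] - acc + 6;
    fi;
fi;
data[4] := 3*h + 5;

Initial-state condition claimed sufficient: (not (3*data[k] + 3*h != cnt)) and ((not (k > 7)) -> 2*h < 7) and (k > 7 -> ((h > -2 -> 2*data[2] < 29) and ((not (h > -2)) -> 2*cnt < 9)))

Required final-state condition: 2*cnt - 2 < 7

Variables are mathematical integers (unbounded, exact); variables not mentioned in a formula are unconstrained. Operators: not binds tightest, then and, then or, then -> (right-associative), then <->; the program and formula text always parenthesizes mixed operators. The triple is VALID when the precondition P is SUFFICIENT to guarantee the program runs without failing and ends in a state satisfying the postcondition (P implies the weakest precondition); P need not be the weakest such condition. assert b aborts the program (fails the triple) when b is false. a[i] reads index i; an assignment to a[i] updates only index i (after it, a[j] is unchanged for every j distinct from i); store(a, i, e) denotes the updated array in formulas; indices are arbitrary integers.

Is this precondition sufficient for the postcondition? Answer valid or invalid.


Working backward. After the program, the postcondition 2*cnt - 2 < 7 must hold; in canonical form it is 2*cnt < 9.
Before data[4] := 3*h + 5: 2*cnt < 9
Then branch requires 2*h < 7; else branch requires (h > -2 -> 2*data[2] < 27) and ((not (h > -2)) -> 2*cnt < 9).
Before the if: ((not (k > 7)) -> 2*h < 7) and (k > 7 -> ((h > -2 -> 2*data[2] < 27) and ((not (h > -2)) -> 2*cnt < 9)))
Before assert not (3*h - 3 != cnt - 3*data[k] - 3): (not (3*data[k] + 3*h != cnt)) and ((not (k > 7)) -> 2*h < 7) and (k > 7 -> ((h > -2 -> 2*data[2] < 27) and ((not (h > -2)) -> 2*cnt < 9)))
Before skip: (not (3*data[k] + 3*h != cnt)) and ((not (k > 7)) -> 2*h < 7) and (k > 7 -> ((h > -2 -> 2*data[2] < 27) and ((not (h > -2)) -> 2*cnt < 9)))
The weakest precondition is (not (3*data[k] + 3*h != cnt)) and ((not (k > 7)) -> 2*h < 7) and (k > 7 -> ((h > -2 -> 2*data[2] < 27) and ((not (h > -2)) -> 2*cnt < 9))).
Check whether (not (3*data[k] + 3*h != cnt)) and ((not (k > 7)) -> 2*h < 7) and (k > 7 -> ((h > -2 -> 2*data[2] < 29) and ((not (h > -2)) -> 2*cnt < 9))) implies it.
Countermodel: at the initial state cnt = 39, data = {[2] = 14, [8] = 14, elsewhere 14}, h = -1, k = 8, the precondition holds but the weakest precondition fails.
Answer: invalid


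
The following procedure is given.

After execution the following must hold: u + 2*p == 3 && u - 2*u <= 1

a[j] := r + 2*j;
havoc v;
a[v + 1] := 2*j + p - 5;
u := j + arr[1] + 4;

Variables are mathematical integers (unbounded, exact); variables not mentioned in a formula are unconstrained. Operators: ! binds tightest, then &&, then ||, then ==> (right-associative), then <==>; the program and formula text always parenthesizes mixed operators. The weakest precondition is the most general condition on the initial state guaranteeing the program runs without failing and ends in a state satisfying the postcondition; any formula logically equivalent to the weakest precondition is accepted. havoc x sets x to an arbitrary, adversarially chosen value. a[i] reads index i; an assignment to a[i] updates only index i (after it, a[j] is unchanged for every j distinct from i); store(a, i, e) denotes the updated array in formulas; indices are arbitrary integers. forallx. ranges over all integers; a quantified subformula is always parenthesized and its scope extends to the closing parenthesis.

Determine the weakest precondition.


Working backward. After the program, the postcondition u + 2*p == 3 && u - 2*u <= 1 must hold; in canonical form it is 2*p + u == 3 && u >= -1.
Before u := j + arr[1] + 4: arr[1] + j + 2*p == -1 && arr[1] + j >= -5
Before a[v + 1] := 2*j + p - 5: arr[1] + j + 2*p == -1 && arr[1] + j >= -5
Before havoc v: arr[1] + j + 2*p == -1 && arr[1] + j >= -5
Before a[j] := r + 2*j: arr[1] + j + 2*p == -1 && arr[1] + j >= -5
Answer: WP = arr[1] + j + 2*p == -1 && arr[1] + j >= -5


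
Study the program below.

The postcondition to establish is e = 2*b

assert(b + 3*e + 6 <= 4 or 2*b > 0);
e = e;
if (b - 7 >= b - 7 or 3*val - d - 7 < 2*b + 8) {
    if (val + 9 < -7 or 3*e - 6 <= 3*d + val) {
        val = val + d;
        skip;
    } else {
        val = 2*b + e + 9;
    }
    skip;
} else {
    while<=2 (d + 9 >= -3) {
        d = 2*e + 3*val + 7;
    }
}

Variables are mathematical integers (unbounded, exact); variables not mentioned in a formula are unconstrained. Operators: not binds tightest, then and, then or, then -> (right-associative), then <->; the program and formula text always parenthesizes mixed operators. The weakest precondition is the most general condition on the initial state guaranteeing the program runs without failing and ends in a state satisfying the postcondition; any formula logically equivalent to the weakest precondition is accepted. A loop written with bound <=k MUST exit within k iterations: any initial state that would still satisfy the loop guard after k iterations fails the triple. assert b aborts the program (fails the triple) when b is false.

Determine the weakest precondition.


Working backward. After the program, e = 2*b must hold.
Then branch requires ((val < -16 or 3*e <= 3*d + val + 6) -> e = 2*b) and ((not (val < -16 or 3*e <= 3*d + val + 6)) -> e = 2*b); else branch requires (d >= -12 -> ((2*e + 3*val >= -19 -> ((not (2*e + 3*val >= -19)) and e = 2*b)) and ((not (2*e + 3*val >= -19)) -> e = 2*b))) and ((not (d >= -12)) -> e = 2*b).
Before the if: ((val < -16 or 3*e <= 3*d + val + 6) -> e = 2*b) and ((not (val < -16 or 3*e <= 3*d + val + 6)) -> e = 2*b)
Before e := e: ((val < -16 or 3*e <= 3*d + val + 6) -> e = 2*b) and ((not (val < -16 or 3*e <= 3*d + val + 6)) -> e = 2*b)
Before assert b + 3*e + 6 <= 4 or 2*b > 0: (b + 3*e <= -2 or 2*b > 0) and ((val < -16 or 3*e <= 3*d + val + 6) -> e = 2*b) and ((not (val < -16 or 3*e <= 3*d + val + 6)) -> e = 2*b)
Answer: WP = (b + 3*e <= -2 or 2*b > 0) and ((val < -16 or 3*e <= 3*d + val + 6) -> e = 2*b) and ((not (val < -16 or 3*e <= 3*d + val + 6)) -> e = 2*b)


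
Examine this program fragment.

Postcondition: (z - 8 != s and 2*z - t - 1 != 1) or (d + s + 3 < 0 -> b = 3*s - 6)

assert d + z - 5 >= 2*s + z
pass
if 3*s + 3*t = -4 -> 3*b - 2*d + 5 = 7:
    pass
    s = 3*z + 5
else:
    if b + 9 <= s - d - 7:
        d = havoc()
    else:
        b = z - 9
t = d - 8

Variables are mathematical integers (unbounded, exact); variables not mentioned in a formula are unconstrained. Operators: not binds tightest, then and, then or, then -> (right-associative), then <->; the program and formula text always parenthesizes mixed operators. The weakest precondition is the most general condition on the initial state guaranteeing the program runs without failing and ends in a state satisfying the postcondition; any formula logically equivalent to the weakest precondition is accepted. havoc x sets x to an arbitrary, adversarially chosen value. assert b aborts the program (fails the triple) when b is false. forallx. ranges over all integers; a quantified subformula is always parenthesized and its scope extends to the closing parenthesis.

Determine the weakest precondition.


Working backward. After the program, the postcondition (z - 8 != s and 2*z - t - 1 != 1) or (d + s + 3 < 0 -> b = 3*s - 6) must hold; in canonical form it is (z != s + 8 and 2*z != t + 2) or (d + s < -3 -> b = 3*s - 6).
Before t := d - 8: (z != s + 8 and 2*z != d - 6) or (d + s < -3 -> b = 3*s - 6)
Then branch requires (2*z != -13 and 2*z != d - 6) or (d + 3*z < -8 -> b = 9*z + 9); else branch requires (b + d <= s - 16 -> (forall d_1. ((z != s + 8 and 2*z != d_1 - 6) or (d_1 + s < -3 -> b = 3*s - 6)))) and ((not (b + d <= s - 16)) -> ((z != s + 8 and 2*z != d - 6) or (d + s < -3 -> z = 3*s + 3))).
Before the if: ((3*s + 3*t = -4 -> 3*b = 2*d + 2) -> ((2*z != -13 and 2*z != d - 6) or (d + 3*z < -8 -> b = 9*z + 9))) and ((not (3*s + 3*t = -4 -> 3*b = 2*d + 2)) -> ((b + d <= s - 16 -> (forall d_1. ((z != s + 8 and 2*z != d_1 - 6) or (d_1 + s < -3 -> b = 3*s - 6)))) and ((not (b + d <= s - 16)) -> ((z != s + 8 and 2*z != d - 6) or (d + s < -3 -> z = 3*s + 3)))))
Before skip: ((3*s + 3*t = -4 -> 3*b = 2*d + 2) -> ((2*z != -13 and 2*z != d - 6) or (d + 3*z < -8 -> b = 9*z + 9))) and ((not (3*s + 3*t = -4 -> 3*b = 2*d + 2)) -> ((b + d <= s - 16 -> (forall d_1. ((z != s + 8 and 2*z != d_1 - 6) or (d_1 + s < -3 -> b = 3*s - 6)))) and ((not (b + d <= s - 16)) -> ((z != s + 8 and 2*z != d - 6) or (d + s < -3 -> z = 3*s + 3)))))
Before assert d + z - 5 >= 2*s + z: d >= 2*s + 5 and ((3*s + 3*t = -4 -> 3*b = 2*d + 2) -> ((2*z != -13 and 2*z != d - 6) or (d + 3*z < -8 -> b = 9*z + 9))) and ((not (3*s + 3*t = -4 -> 3*b = 2*d + 2)) -> ((b + d <= s - 16 -> (forall d_1. ((z != s + 8 and 2*z != d_1 - 6) or (d_1 + s < -3 -> b = 3*s - 6)))) and ((not (b + d <= s - 16)) -> ((z != s + 8 and 2*z != d - 6) or (d + s < -3 -> z = 3*s + 3)))))
Answer: WP = d >= 2*s + 5 and ((3*s + 3*t = -4 -> 3*b = 2*d + 2) -> ((2*z != -13 and 2*z != d - 6) or (d + 3*z < -8 -> b = 9*z + 9))) and ((not (3*s + 3*t = -4 -> 3*b = 2*d + 2)) -> ((b + d <= s - 16 -> (forall d_1. ((z != s + 8 and 2*z != d_1 - 6) or (d_1 + s < -3 -> b = 3*s - 6)))) and ((not (b + d <= s - 16)) -> ((z != s + 8 and 2*z != d - 6) or (d + s < -3 -> z = 3*s + 3)))))


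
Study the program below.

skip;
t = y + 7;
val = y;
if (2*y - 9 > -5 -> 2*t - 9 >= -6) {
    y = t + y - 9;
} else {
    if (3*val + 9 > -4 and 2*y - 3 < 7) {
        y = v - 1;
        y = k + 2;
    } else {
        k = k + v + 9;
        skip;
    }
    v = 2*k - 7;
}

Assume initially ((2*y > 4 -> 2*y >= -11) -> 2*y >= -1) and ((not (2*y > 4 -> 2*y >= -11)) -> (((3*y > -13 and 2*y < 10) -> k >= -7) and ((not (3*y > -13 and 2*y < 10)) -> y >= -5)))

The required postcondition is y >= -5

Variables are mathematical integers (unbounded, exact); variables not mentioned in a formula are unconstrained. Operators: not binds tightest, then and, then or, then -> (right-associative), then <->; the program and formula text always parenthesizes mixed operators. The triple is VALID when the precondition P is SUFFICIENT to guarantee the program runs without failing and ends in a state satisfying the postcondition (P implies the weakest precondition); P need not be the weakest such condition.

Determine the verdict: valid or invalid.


Working backward. After the program, y >= -5 must hold.
Then branch requires t + y >= 4; else branch requires ((3*val > -13 and 2*y < 10) -> k >= -7) and ((not (3*val > -13 and 2*y < 10)) -> y >= -5).
Before the if: ((2*y > 4 -> 2*t >= 3) -> t + y >= 4) and ((not (2*y > 4 -> 2*t >= 3)) -> (((3*val > -13 and 2*y < 10) -> k >= -7) and ((not (3*val > -13 and 2*y < 10)) -> y >= -5)))
Before val := y: ((2*y > 4 -> 2*t >= 3) -> t + y >= 4) and ((not (2*y > 4 -> 2*t >= 3)) -> (((3*y > -13 and 2*y < 10) -> k >= -7) and ((not (3*y > -13 and 2*y < 10)) -> y >= -5)))
Before t := y + 7: ((2*y > 4 -> 2*y >= -11) -> 2*y >= -3) and ((not (2*y > 4 -> 2*y >= -11)) -> (((3*y > -13 and 2*y < 10) -> k >= -7) and ((not (3*y > -13 and 2*y < 10)) -> y >= -5)))
Before skip: ((2*y > 4 -> 2*y >= -11) -> 2*y >= -3) and ((not (2*y > 4 -> 2*y >= -11)) -> (((3*y > -13 and 2*y < 10) -> k >= -7) and ((not (3*y > -13 and 2*y < 10)) -> y >= -5)))
The weakest precondition is ((2*y > 4 -> 2*y >= -11) -> 2*y >= -3) and ((not (2*y > 4 -> 2*y >= -11)) -> (((3*y > -13 and 2*y < 10) -> k >= -7) and ((not (3*y > -13 and 2*y < 10)) -> y >= -5))).
Check whether ((2*y > 4 -> 2*y >= -11) -> 2*y >= -1) and ((not (2*y > 4 -> 2*y >= -11)) -> (((3*y > -13 and 2*y < 10) -> k >= -7) and ((not (3*y > -13 and 2*y < 10)) -> y >= -5))) implies it.
Every state satisfying the precondition satisfies the weakest precondition: the implication holds.
Answer: valid


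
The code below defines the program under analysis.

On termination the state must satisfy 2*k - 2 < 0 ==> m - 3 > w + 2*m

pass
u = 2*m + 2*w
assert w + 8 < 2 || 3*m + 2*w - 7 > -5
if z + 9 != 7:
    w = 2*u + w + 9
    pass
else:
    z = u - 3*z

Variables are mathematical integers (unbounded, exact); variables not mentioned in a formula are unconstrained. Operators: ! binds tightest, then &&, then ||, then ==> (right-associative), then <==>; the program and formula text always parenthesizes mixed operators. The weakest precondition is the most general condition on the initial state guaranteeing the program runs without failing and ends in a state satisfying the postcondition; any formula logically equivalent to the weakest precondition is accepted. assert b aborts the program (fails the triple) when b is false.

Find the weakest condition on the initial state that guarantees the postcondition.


Working backward. After the program, the postcondition 2*k - 2 < 0 ==> m - 3 > w + 2*m must hold; in canonical form it is 2*k < 2 ==> m + w < -3.
Then branch requires 2*k < 2 ==> m + 2*u + w < -12; else branch requires 2*k < 2 ==> m + w < -3.
Before the if: (z != -2 ==> (2*k < 2 ==> m + 2*u + w < -12)) && ((!(z != -2)) ==> (2*k < 2 ==> m + w < -3))
Before assert w + 8 < 2 || 3*m + 2*w - 7 > -5: (w < -6 || 3*m + 2*w > 2) && (z != -2 ==> (2*k < 2 ==> m + 2*u + w < -12)) && ((!(z != -2)) ==> (2*k < 2 ==> m + w < -3))
Before u := 2*m + 2*w: (w < -6 || 3*m + 2*w > 2) && (z != -2 ==> (2*k < 2 ==> 5*m + 5*w < -12)) && ((!(z != -2)) ==> (2*k < 2 ==> m + w < -3))
Before skip: (w < -6 || 3*m + 2*w > 2) && (z != -2 ==> (2*k < 2 ==> 5*m + 5*w < -12)) && ((!(z != -2)) ==> (2*k < 2 ==> m + w < -3))
Answer: WP = (w < -6 || 3*m + 2*w > 2) && (z != -2 ==> (2*k < 2 ==> 5*m + 5*w < -12)) && ((!(z != -2)) ==> (2*k < 2 ==> m + w < -3))


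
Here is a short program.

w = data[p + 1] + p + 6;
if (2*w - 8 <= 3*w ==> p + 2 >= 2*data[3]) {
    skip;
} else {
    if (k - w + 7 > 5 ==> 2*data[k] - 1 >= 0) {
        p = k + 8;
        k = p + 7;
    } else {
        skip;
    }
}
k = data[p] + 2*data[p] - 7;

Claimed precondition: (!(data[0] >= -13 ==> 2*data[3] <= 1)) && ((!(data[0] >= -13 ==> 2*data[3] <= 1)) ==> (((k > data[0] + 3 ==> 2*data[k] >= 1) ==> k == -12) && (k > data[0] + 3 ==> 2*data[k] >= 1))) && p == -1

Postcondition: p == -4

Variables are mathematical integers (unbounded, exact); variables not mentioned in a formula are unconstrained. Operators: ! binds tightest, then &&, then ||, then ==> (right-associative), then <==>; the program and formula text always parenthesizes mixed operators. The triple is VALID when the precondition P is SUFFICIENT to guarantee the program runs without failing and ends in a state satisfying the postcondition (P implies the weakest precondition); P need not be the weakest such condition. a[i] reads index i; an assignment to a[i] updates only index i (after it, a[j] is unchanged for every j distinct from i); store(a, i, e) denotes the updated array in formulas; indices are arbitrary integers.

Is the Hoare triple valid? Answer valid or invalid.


Working backward. After the program, p == -4 must hold.
Before k := data[p] + 2*data[p] - 7: p == -4
Then branch requires p == -4; else branch requires ((k > w - 2 ==> 2*data[k] >= 1) ==> k == -12) && ((!(k > w - 2 ==> 2*data[k] >= 1)) ==> p == -4).
Before the if: ((w >= -8 ==> p >= 2*data[3] - 2) ==> p == -4) && ((!(w >= -8 ==> p >= 2*data[3] - 2)) ==> (((k > w - 2 ==> 2*data[k] >= 1) ==> k == -12) && ((!(k > w - 2 ==> 2*data[k] >= 1)) ==> p == -4)))
Before w := data[p + 1] + p + 6: ((data[p + 1] + p >= -14 ==> p >= 2*data[3] - 2) ==> p == -4) && ((!(data[p + 1] + p >= -14 ==> p >= 2*data[3] - 2)) ==> (((k > data[p + 1] + p + 4 ==> 2*data[k] >= 1) ==> k == -12) && ((!(k > data[p + 1] + p + 4 ==> 2*data[k] >= 1)) ==> p == -4)))
The weakest precondition is ((data[p + 1] + p >= -14 ==> p >= 2*data[3] - 2) ==> p == -4) && ((!(data[p + 1] + p >= -14 ==> p >= 2*data[3] - 2)) ==> (((k > data[p + 1] + p + 4 ==> 2*data[k] >= 1) ==> k == -12) && ((!(k > data[p + 1] + p + 4 ==> 2*data[k] >= 1)) ==> p == -4))).
Check whether (!(data[0] >= -13 ==> 2*data[3] <= 1)) && ((!(data[0] >= -13 ==> 2*data[3] <= 1)) ==> (((k > data[0] + 3 ==> 2*data[k] >= 1) ==> k == -12) && (k > data[0] + 3 ==> 2*data[k] >= 1))) && p == -1 implies it.
Every state satisfying the precondition satisfies the weakest precondition: the implication holds.
Answer: valid


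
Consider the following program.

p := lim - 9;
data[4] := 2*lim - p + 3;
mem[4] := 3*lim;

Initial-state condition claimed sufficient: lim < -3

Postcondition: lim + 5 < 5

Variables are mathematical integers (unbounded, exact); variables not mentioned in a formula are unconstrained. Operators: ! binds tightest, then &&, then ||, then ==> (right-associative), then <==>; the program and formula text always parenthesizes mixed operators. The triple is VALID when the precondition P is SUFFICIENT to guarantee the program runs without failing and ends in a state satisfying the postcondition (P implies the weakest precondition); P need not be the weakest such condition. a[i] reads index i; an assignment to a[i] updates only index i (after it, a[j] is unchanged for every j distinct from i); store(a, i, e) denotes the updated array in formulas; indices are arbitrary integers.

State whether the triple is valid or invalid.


Working backward. After the program, the postcondition lim + 5 < 5 must hold; in canonical form it is lim < 0.
Before mem[4] := 3*lim: lim < 0
Before data[4] := 2*lim - p + 3: lim < 0
Before p := lim - 9: lim < 0
The weakest precondition is lim < 0.
Check whether lim < -3 implies it.
Every state satisfying the precondition satisfies the weakest precondition: the implication holds.
Answer: valid


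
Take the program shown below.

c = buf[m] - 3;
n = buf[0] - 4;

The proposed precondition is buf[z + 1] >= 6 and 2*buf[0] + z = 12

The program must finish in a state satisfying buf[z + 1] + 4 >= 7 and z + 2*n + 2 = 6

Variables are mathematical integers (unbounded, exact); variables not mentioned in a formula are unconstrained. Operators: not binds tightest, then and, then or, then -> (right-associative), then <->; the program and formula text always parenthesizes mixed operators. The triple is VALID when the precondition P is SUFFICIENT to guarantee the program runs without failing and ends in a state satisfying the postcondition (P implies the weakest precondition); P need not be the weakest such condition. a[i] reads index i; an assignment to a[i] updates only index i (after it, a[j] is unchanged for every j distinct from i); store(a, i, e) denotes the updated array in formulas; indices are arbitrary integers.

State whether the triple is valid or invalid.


Working backward. After the program, the postcondition buf[z + 1] + 4 >= 7 and z + 2*n + 2 = 6 must hold; in canonical form it is buf[z + 1] >= 3 and 2*n + z = 4.
Before n := buf[0] - 4: buf[z + 1] >= 3 and 2*buf[0] + z = 12
Before c := buf[m] - 3: buf[z + 1] >= 3 and 2*buf[0] + z = 12
The weakest precondition is buf[z + 1] >= 3 and 2*buf[0] + z = 12.
Check whether buf[z + 1] >= 6 and 2*buf[0] + z = 12 implies it.
Every state satisfying the precondition satisfies the weakest precondition: the implication holds.
Answer: valid


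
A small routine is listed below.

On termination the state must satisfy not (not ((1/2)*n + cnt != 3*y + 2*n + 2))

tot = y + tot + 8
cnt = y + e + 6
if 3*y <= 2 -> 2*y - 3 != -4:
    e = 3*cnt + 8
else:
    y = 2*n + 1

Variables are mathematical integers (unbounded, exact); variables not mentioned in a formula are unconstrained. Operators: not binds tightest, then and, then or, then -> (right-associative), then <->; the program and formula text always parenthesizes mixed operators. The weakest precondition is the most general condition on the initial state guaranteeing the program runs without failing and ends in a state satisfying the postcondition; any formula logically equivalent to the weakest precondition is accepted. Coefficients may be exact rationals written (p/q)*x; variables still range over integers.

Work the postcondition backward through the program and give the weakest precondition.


Working backward. After the program, the postcondition not (not ((1/2)*n + cnt != 3*y + 2*n + 2)) must hold; in canonical form it is cnt != (3/2)*n + 3*y + 2.
Then branch requires cnt != (3/2)*n + 3*y + 2; else branch requires cnt != (15/2)*n + 5.
Before the if: ((3*y <= 2 -> 2*y != -1) -> cnt != (3/2)*n + 3*y + 2) and ((not (3*y <= 2 -> 2*y != -1)) -> cnt != (15/2)*n + 5)
Before cnt := y + e + 6: ((3*y <= 2 -> 2*y != -1) -> e != (3/2)*n + 2*y - 4) and ((not (3*y <= 2 -> 2*y != -1)) -> e + y != (15/2)*n - 1)
Before tot := y + tot + 8: ((3*y <= 2 -> 2*y != -1) -> e != (3/2)*n + 2*y - 4) and ((not (3*y <= 2 -> 2*y != -1)) -> e + y != (15/2)*n - 1)
Answer: WP = ((3*y <= 2 -> 2*y != -1) -> e != (3/2)*n + 2*y - 4) and ((not (3*y <= 2 -> 2*y != -1)) -> e + y != (15/2)*n - 1)


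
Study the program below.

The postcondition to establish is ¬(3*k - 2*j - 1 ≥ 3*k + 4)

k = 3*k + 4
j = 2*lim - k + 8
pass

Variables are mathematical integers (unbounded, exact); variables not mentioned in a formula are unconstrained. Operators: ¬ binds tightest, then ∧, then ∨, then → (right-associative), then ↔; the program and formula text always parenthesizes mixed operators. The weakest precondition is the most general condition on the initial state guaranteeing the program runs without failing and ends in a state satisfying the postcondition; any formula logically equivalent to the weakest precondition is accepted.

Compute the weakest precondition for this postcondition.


Working backward. After the program, the postcondition ¬(3*k - 2*j - 1 ≥ 3*k + 4) must hold; in canonical form it is ¬(2*j ≤ -5).
Before skip: ¬(2*j ≤ -5)
Before j := 2*lim - k + 8: ¬(4*lim ≤ 2*k - 21)
Before k := 3*k + 4: ¬(4*lim ≤ 6*k - 13)
Answer: WP = ¬(4*lim ≤ 6*k - 13)


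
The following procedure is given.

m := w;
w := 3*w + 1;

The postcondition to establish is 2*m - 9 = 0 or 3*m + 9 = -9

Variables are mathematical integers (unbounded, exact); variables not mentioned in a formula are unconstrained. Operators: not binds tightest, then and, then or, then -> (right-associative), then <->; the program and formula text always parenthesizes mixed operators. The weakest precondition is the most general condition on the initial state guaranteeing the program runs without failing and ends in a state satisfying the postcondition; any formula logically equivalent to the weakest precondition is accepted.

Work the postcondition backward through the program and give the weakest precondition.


Working backward. After the program, the postcondition 2*m - 9 = 0 or 3*m + 9 = -9 must hold; in canonical form it is 2*m = 9 or 3*m = -18.
Before w := 3*w + 1: 2*m = 9 or 3*m = -18
Before m := w: 2*w = 9 or 3*w = -18
Answer: WP = 2*w = 9 or 3*w = -18


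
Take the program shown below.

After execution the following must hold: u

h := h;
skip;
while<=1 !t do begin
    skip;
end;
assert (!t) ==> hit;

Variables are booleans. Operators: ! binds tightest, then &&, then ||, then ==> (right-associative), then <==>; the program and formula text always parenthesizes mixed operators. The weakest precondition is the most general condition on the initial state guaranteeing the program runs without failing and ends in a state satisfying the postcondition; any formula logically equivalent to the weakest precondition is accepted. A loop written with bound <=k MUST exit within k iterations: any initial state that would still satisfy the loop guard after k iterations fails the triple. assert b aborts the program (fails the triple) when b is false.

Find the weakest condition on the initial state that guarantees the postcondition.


Working backward. After the program, u must hold.
Before assert (!t) ==> hit: ((!t) ==> hit) && u
Before the loop (bound <=1), unroll the exhaustion recursion (WP_0 = exit-now case; WP_j = one more guarded iteration, up to j = 1):
  WP_0: t && ((!t) ==> hit) && u
  WP_1: ((!t) ==> (t && ((!t) ==> hit) && u)) && (t ==> (((!t) ==> hit) && u))
So before the loop: ((!t) ==> (t && ((!t) ==> hit) && u)) && (t ==> (((!t) ==> hit) && u))
Before skip: ((!t) ==> (t && ((!t) ==> hit) && u)) && (t ==> (((!t) ==> hit) && u))
Before h := h: ((!t) ==> (t && ((!t) ==> hit) && u)) && (t ==> (((!t) ==> hit) && u))
Answer: WP = ((!t) ==> (t && ((!t) ==> hit) && u)) && (t ==> (((!t) ==> hit) && u))


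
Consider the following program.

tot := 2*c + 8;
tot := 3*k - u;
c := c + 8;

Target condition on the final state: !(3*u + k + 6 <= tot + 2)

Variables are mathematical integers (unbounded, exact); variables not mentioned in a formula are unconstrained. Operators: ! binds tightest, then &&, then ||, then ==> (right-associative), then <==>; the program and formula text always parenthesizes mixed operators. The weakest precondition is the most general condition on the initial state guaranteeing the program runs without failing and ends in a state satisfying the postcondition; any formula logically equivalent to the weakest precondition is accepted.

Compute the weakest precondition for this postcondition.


Working backward. After the program, the postcondition !(3*u + k + 6 <= tot + 2) must hold; in canonical form it is !(k + 3*u <= tot - 4).
Before c := c + 8: !(k + 3*u <= tot - 4)
Before tot := 3*k - u: !(4*u <= 2*k - 4)
Before tot := 2*c + 8: !(4*u <= 2*k - 4)
Answer: WP = !(4*u <= 2*k - 4)


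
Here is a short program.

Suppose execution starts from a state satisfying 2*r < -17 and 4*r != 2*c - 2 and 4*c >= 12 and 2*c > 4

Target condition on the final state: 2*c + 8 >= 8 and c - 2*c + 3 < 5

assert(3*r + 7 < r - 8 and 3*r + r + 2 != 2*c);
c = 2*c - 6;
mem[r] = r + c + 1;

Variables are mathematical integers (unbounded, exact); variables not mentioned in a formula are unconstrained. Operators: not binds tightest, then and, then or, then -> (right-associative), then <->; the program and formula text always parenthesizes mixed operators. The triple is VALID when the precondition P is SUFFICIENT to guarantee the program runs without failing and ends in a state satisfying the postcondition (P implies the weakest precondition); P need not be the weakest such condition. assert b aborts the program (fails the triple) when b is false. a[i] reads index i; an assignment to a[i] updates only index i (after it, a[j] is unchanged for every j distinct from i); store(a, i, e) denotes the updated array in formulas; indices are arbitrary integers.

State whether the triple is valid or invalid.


Working backward. After the program, the postcondition 2*c + 8 >= 8 and c - 2*c + 3 < 5 must hold; in canonical form it is 2*c >= 0 and c > -2.
Before mem[r] := r + c + 1: 2*c >= 0 and c > -2
Before c := 2*c - 6: 4*c >= 12 and 2*c > 4
Before assert 3*r + 7 < r - 8 and 3*r + r + 2 != 2*c: 2*r < -15 and 4*r != 2*c - 2 and 4*c >= 12 and 2*c > 4
The weakest precondition is 2*r < -15 and 4*r != 2*c - 2 and 4*c >= 12 and 2*c > 4.
Check whether 2*r < -17 and 4*r != 2*c - 2 and 4*c >= 12 and 2*c > 4 implies it.
Every state satisfying the precondition satisfies the weakest precondition: the implication holds.
Answer: valid


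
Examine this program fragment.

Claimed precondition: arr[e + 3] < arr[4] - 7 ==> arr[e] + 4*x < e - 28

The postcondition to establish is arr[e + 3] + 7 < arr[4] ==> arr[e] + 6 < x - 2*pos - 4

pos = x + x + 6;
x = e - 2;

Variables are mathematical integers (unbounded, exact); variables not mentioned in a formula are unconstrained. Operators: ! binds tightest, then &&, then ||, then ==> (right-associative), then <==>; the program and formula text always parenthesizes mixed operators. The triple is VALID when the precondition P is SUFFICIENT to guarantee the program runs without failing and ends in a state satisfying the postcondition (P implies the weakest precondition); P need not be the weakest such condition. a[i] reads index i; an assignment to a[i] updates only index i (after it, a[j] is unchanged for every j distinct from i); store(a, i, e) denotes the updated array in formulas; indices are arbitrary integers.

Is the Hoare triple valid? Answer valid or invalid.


Working backward. After the program, the postcondition arr[e + 3] + 7 < arr[4] ==> arr[e] + 6 < x - 2*pos - 4 must hold; in canonical form it is arr[e + 3] < arr[4] - 7 ==> arr[e] + 2*pos < x - 10.
Before x := e - 2: arr[e + 3] < arr[4] - 7 ==> arr[e] + 2*pos < e - 12
Before pos := x + x + 6: arr[e + 3] < arr[4] - 7 ==> arr[e] + 4*x < e - 24
The weakest precondition is arr[e + 3] < arr[4] - 7 ==> arr[e] + 4*x < e - 24.
Check whether arr[e + 3] < arr[4] - 7 ==> arr[e] + 4*x < e - 28 implies it.
Every state satisfying the precondition satisfies the weakest precondition: the implication holds.
Answer: valid


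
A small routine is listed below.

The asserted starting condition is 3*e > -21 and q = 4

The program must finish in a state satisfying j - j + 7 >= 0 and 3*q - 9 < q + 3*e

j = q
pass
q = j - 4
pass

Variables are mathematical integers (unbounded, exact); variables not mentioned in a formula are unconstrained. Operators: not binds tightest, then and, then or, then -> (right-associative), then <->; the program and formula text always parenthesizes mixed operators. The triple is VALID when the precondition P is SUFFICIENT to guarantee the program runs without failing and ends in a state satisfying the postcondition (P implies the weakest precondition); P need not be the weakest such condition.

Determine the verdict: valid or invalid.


Working backward. After the program, the postcondition j - j + 7 >= 0 and 3*q - 9 < q + 3*e must hold; in canonical form it is 2*q < 3*e + 9.
Before skip: 2*q < 3*e + 9
Before q := j - 4: 2*j < 3*e + 17
Before skip: 2*j < 3*e + 17
Before j := q: 2*q < 3*e + 17
The weakest precondition is 2*q < 3*e + 17.
Check whether 3*e > -21 and q = 4 implies it.
Countermodel: at the initial state e = -6, q = 4, the precondition holds but the weakest precondition fails.
Answer: invalid


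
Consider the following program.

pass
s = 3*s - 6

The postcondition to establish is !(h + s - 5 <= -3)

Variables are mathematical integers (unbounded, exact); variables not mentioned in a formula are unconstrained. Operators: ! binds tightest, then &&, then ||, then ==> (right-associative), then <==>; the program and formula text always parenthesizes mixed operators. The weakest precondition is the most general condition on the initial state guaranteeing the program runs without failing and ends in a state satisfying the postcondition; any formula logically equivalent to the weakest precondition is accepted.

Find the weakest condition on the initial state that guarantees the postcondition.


Working backward. After the program, the postcondition !(h + s - 5 <= -3) must hold; in canonical form it is !(h + s <= 2).
Before s := 3*s - 6: !(h + 3*s <= 8)
Before skip: !(h + 3*s <= 8)
Answer: WP = !(h + 3*s <= 8)


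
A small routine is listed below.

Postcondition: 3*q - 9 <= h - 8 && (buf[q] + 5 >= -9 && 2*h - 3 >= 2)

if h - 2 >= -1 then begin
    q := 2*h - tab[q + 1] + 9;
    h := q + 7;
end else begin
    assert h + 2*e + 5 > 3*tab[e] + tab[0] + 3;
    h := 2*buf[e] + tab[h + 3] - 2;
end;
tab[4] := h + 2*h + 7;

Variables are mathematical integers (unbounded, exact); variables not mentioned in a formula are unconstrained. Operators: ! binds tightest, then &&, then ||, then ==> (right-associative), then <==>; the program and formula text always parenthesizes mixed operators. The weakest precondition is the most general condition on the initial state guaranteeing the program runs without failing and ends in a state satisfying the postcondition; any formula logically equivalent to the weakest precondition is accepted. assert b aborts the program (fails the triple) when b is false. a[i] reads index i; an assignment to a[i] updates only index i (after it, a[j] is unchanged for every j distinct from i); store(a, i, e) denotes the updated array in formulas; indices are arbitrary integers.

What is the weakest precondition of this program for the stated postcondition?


Working backward. After the program, the postcondition 3*q - 9 <= h - 8 && (buf[q] + 5 >= -9 && 2*h - 3 >= 2) must hold; in canonical form it is 3*q <= h + 1 && buf[q] >= -14 && 2*h >= 5.
Before tab[4] := h + 2*h + 7: 3*q <= h + 1 && buf[q] >= -14 && 2*h >= 5
Then branch requires 4*h <= 2*tab[q + 1] - 10 && buf[-tab[q + 1] + 2*h + 9] >= -14 && 4*h >= 2*tab[q + 1] - 27; else branch requires 2*e + h > tab[0] + 3*tab[e] - 2 && 3*q <= 2*buf[e] + tab[h + 3] - 1 && buf[q] >= -14 && 4*buf[e] + 2*tab[h + 3] >= 9.
Before the if: (h >= 1 ==> (4*h <= 2*tab[q + 1] - 10 && buf[-tab[q + 1] + 2*h + 9] >= -14 && 4*h >= 2*tab[q + 1] - 27)) && ((!(h >= 1)) ==> (2*e + h > tab[0] + 3*tab[e] - 2 && 3*q <= 2*buf[e] + tab[h + 3] - 1 && buf[q] >= -14 && 4*buf[e] + 2*tab[h + 3] >= 9))
Answer: WP = (h >= 1 ==> (4*h <= 2*tab[q + 1] - 10 && buf[-tab[q + 1] + 2*h + 9] >= -14 && 4*h >= 2*tab[q + 1] - 27)) && ((!(h >= 1)) ==> (2*e + h > tab[0] + 3*tab[e] - 2 && 3*q <= 2*buf[e] + tab[h + 3] - 1 && buf[q] >= -14 && 4*buf[e] + 2*tab[h + 3] >= 9))


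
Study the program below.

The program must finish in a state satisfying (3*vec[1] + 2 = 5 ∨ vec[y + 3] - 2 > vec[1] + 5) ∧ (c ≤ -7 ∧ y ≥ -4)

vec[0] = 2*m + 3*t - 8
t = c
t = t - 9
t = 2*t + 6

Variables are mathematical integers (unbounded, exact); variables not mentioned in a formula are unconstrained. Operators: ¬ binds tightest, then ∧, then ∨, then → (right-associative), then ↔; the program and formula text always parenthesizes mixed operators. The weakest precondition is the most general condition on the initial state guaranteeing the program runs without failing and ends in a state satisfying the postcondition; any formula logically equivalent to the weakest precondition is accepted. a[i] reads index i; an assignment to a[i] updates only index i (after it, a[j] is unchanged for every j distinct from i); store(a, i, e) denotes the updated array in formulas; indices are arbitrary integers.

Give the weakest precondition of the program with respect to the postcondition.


Working backward. After the program, the postcondition (3*vec[1] + 2 = 5 ∨ vec[y + 3] - 2 > vec[1] + 5) ∧ (c ≤ -7 ∧ y ≥ -4) must hold; in canonical form it is (3*vec[1] = 3 ∨ vec[y + 3] > vec[1] + 7) ∧ c ≤ -7 ∧ y ≥ -4.
Before t := 2*t + 6: (3*vec[1] = 3 ∨ vec[y + 3] > vec[1] + 7) ∧ c ≤ -7 ∧ y ≥ -4
Before t := t - 9: (3*vec[1] = 3 ∨ vec[y + 3] > vec[1] + 7) ∧ c ≤ -7 ∧ y ≥ -4
Before t := c: (3*vec[1] = 3 ∨ vec[y + 3] > vec[1] + 7) ∧ c ≤ -7 ∧ y ≥ -4
Before vec[0] := 2*m + 3*t - 8: (3*vec[1] = 3 ∨ store(vec, 0, 2*m + 3*t - 8)[y + 3] > vec[1] + 7) ∧ c ≤ -7 ∧ y ≥ -4
Answer: WP = (3*vec[1] = 3 ∨ store(vec, 0, 2*m + 3*t - 8)[y + 3] > vec[1] + 7) ∧ c ≤ -7 ∧ y ≥ -4


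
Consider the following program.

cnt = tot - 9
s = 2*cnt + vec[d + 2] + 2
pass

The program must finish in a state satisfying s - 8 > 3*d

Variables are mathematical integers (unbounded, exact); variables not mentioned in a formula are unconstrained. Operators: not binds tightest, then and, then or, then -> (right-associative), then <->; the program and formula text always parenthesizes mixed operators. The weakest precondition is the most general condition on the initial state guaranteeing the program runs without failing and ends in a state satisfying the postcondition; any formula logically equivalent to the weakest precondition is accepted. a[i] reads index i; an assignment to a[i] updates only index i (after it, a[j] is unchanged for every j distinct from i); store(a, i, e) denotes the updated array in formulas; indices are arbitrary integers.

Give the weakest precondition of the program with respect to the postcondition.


Working backward. After the program, the postcondition s - 8 > 3*d must hold; in canonical form it is s > 3*d + 8.
Before skip: s > 3*d + 8
Before s := 2*cnt + vec[d + 2] + 2: vec[d + 2] + 2*cnt > 3*d + 6
Before cnt := tot - 9: vec[d + 2] + 2*tot > 3*d + 24
Answer: WP = vec[d + 2] + 2*tot > 3*d + 24


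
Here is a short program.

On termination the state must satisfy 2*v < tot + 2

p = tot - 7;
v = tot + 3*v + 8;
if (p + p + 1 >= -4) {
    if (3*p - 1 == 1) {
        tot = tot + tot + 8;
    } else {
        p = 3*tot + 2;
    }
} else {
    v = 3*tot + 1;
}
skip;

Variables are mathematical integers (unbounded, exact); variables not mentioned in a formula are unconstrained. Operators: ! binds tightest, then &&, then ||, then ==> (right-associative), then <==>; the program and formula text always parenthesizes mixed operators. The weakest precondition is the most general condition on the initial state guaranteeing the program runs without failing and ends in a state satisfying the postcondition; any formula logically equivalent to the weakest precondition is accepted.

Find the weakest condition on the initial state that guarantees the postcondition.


Working backward. After the program, 2*v < tot + 2 must hold.
Before skip: 2*v < tot + 2
Then branch requires (3*p == 2 ==> 2*v < 2*tot + 10) && ((!(3*p == 2)) ==> 2*v < tot + 2); else branch requires 5*tot < 0.
Before the if: (2*p >= -5 ==> ((3*p == 2 ==> 2*v < 2*tot + 10) && ((!(3*p == 2)) ==> 2*v < tot + 2))) && ((!(2*p >= -5)) ==> 5*tot < 0)
Before v := tot + 3*v + 8: (2*p >= -5 ==> ((3*p == 2 ==> 6*v < -6) && ((!(3*p == 2)) ==> tot + 6*v < -14))) && ((!(2*p >= -5)) ==> 5*tot < 0)
Before p := tot - 7: (2*tot >= 9 ==> ((3*tot == 23 ==> 6*v < -6) && ((!(3*tot == 23)) ==> tot + 6*v < -14))) && ((!(2*tot >= 9)) ==> 5*tot < 0)
Answer: WP = (2*tot >= 9 ==> ((3*tot == 23 ==> 6*v < -6) && ((!(3*tot == 23)) ==> tot + 6*v < -14))) && ((!(2*tot >= 9)) ==> 5*tot < 0)


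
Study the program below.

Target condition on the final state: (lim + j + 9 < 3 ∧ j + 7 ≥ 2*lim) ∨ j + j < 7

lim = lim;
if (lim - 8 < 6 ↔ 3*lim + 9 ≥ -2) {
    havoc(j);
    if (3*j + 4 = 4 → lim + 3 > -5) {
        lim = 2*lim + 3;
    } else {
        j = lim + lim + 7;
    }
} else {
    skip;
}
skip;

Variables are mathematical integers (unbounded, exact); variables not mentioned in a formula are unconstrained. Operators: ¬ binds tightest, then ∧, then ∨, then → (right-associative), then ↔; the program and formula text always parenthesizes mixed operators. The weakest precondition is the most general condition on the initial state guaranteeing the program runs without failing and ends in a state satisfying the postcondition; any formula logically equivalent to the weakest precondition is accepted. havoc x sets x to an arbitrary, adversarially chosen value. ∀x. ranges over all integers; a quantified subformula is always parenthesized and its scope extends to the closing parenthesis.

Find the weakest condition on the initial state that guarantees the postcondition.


Working backward. After the program, the postcondition (lim + j + 9 < 3 ∧ j + 7 ≥ 2*lim) ∨ j + j < 7 must hold; in canonical form it is (j + lim < -6 ∧ j ≥ 2*lim - 7) ∨ 2*j < 7.
Before skip: (j + lim < -6 ∧ j ≥ 2*lim - 7) ∨ 2*j < 7
Then branch requires ∀j_1. (((3*j_1 = 0 → lim > -8) → ((j_1 + 2*lim < -9 ∧ j_1 ≥ 4*lim - 1) ∨ 2*j_1 < 7)) ∧ ((¬(3*j_1 = 0 → lim > -8)) → (3*lim < -13 ∨ 4*lim < -7))); else branch requires (j + lim < -6 ∧ j ≥ 2*lim - 7) ∨ 2*j < 7.
Before the if: ((lim < 14 ↔ 3*lim ≥ -11) → (∀j_1. (((3*j_1 = 0 → lim > -8) → ((j_1 + 2*lim < -9 ∧ j_1 ≥ 4*lim - 1) ∨ 2*j_1 < 7)) ∧ ((¬(3*j_1 = 0 → lim > -8)) → (3*lim < -13 ∨ 4*lim < -7))))) ∧ ((¬(lim < 14 ↔ 3*lim ≥ -11)) → ((j + lim < -6 ∧ j ≥ 2*lim - 7) ∨ 2*j < 7))
Before lim := lim: ((lim < 14 ↔ 3*lim ≥ -11) → (∀j_1. (((3*j_1 = 0 → lim > -8) → ((j_1 + 2*lim < -9 ∧ j_1 ≥ 4*lim - 1) ∨ 2*j_1 < 7)) ∧ ((¬(3*j_1 = 0 → lim > -8)) → (3*lim < -13 ∨ 4*lim < -7))))) ∧ ((¬(lim < 14 ↔ 3*lim ≥ -11)) → ((j + lim < -6 ∧ j ≥ 2*lim - 7) ∨ 2*j < 7))
Answer: WP = ((lim < 14 ↔ 3*lim ≥ -11) → (∀j_1. (((3*j_1 = 0 → lim > -8) → ((j_1 + 2*lim < -9 ∧ j_1 ≥ 4*lim - 1) ∨ 2*j_1 < 7)) ∧ ((¬(3*j_1 = 0 → lim > -8)) → (3*lim < -13 ∨ 4*lim < -7))))) ∧ ((¬(lim < 14 ↔ 3*lim ≥ -11)) → ((j + lim < -6 ∧ j ≥ 2*lim - 7) ∨ 2*j < 7))
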